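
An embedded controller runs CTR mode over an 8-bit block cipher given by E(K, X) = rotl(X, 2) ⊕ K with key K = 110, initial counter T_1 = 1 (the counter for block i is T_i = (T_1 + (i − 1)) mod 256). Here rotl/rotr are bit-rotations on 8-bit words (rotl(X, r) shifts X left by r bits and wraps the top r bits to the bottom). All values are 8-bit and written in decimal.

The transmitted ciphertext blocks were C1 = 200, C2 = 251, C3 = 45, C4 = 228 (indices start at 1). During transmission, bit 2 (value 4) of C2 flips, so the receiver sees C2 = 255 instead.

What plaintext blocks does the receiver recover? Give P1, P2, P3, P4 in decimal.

P1 = 162, P2 = 153, P3 = 79, P4 = 154

CTR decryption: S_i = E(K, T_i) where T_i is the counter for block i; P_i = C_i ⊕ S_i.
Only C2 changed, to 255. In CTR, a change in C_i flips the same bit in P_i only; the keystream is unaffected. Decrypting the received ciphertext:
P1: T = 1, S = E(K, T) = 106; 200 ⊕ 106 = 162.
P2: T = 2, S = E(K, T) = 102; 255 ⊕ 102 = 153.
P3: T = 3, S = E(K, T) = 98; 45 ⊕ 98 = 79.
P4: T = 4, S = E(K, T) = 126; 228 ⊕ 126 = 154.
Blocks that differ from the original plaintext: P2.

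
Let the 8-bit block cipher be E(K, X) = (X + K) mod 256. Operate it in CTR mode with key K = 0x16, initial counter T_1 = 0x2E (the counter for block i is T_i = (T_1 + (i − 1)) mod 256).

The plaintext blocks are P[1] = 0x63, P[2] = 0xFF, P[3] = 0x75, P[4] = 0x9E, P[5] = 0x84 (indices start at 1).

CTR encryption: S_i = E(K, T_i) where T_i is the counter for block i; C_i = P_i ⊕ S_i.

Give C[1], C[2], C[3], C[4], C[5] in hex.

C[1]: T = 0x2E, S = E(K, T) = 0x44; 0x63 ⊕ 0x44 = 0x27.
C[2]: T = 0x2F, S = E(K, T) = 0x45; 0xFF ⊕ 0x45 = 0xBA.
C[3]: T = 0x30, S = E(K, T) = 0x46; 0x75 ⊕ 0x46 = 0x33.
C[4]: T = 0x31, S = E(K, T) = 0x47; 0x9E ⊕ 0x47 = 0xD9.
C[5]: T = 0x32, S = E(K, T) = 0x48; 0x84 ⊕ 0x48 = 0xCC.

C[1] = 0x27, C[2] = 0xBA, C[3] = 0x33, C[4] = 0xD9, C[5] = 0xCC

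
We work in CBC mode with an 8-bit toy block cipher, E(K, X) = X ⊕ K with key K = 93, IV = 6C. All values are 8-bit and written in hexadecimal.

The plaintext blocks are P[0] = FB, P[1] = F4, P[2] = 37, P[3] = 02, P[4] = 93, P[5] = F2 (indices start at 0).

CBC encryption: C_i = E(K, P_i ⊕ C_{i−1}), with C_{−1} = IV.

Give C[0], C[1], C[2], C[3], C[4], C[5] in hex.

C[0] = 04, C[1] = 63, C[2] = C7, C[3] = 56, C[4] = 56, C[5] = 37

C[0]: P[0] ⊕ 6C = 97; E(K, 97) = 04.
C[1]: P[1] ⊕ 04 = F0; E(K, F0) = 63.
C[2]: P[2] ⊕ 63 = 54; E(K, 54) = C7.
C[3]: P[3] ⊕ C7 = C5; E(K, C5) = 56.
C[4]: P[4] ⊕ 56 = C5; E(K, C5) = 56.
C[5]: P[5] ⊕ 56 = A4; E(K, A4) = 37.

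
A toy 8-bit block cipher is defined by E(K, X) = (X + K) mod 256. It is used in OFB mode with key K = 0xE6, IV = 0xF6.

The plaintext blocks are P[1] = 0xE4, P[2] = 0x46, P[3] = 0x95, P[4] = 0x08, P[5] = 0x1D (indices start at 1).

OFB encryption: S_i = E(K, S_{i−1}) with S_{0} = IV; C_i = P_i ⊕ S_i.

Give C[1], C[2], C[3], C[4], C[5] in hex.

C[1] = 0x38, C[2] = 0x84, C[3] = 0x3D, C[4] = 0x86, C[5] = 0x69

C[1]: S = E(K, 0xF6) = 0xDC; 0xE4 ⊕ 0xDC = 0x38.
C[2]: S = E(K, 0xDC) = 0xC2; 0x46 ⊕ 0xC2 = 0x84.
C[3]: S = E(K, 0xC2) = 0xA8; 0x95 ⊕ 0xA8 = 0x3D.
C[4]: S = E(K, 0xA8) = 0x8E; 0x08 ⊕ 0x8E = 0x86.
C[5]: S = E(K, 0x8E) = 0x74; 0x1D ⊕ 0x74 = 0x69.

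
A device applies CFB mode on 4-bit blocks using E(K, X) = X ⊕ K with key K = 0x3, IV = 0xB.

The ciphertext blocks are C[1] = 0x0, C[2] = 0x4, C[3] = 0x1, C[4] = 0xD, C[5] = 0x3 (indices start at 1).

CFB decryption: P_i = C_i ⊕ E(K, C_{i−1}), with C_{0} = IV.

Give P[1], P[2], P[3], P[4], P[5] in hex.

P[1] = 0x8, P[2] = 0x7, P[3] = 0x6, P[4] = 0xF, P[5] = 0xD

P[1]: E(K, 0xB) = 0x8; 0x0 ⊕ 0x8 = 0x8.
P[2]: E(K, 0x0) = 0x3; 0x4 ⊕ 0x3 = 0x7.
P[3]: E(K, 0x4) = 0x7; 0x1 ⊕ 0x7 = 0x6.
P[4]: E(K, 0x1) = 0x2; 0xD ⊕ 0x2 = 0xF.
P[5]: E(K, 0xD) = 0xE; 0x3 ⊕ 0xE = 0xD.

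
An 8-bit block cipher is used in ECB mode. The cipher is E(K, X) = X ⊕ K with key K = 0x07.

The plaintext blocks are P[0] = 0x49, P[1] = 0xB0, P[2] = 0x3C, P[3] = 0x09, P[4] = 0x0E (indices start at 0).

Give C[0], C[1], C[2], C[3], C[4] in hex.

C[0] = 0x4E, C[1] = 0xB7, C[2] = 0x3B, C[3] = 0x0E, C[4] = 0x09

ECB encryption: C_i = E(K, P_i).
C[0]: E(K, 0x49) = 0x4E.
C[1]: E(K, 0xB0) = 0xB7.
C[2]: E(K, 0x3C) = 0x3B.
C[3]: E(K, 0x09) = 0x0E.
C[4]: E(K, 0x0E) = 0x09.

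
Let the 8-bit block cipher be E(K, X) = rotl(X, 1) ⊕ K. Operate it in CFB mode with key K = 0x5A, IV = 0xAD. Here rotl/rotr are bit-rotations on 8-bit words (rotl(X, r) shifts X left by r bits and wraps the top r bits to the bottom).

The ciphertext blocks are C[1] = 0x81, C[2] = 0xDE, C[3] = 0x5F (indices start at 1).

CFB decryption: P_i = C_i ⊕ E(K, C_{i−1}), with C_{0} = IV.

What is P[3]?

P[3]: E(K, 0xDE) = 0xE7; 0x5F ⊕ 0xE7 = 0xB8.

P[3] = 0xB8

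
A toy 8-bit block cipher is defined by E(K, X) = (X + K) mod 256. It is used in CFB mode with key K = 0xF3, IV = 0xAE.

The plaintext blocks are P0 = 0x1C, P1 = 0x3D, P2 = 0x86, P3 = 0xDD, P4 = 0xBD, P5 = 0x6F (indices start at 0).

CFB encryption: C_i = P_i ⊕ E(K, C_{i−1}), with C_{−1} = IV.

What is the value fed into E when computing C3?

C0: E(K, 0xAE) = 0xA1; 0x1C ⊕ 0xA1 = 0xBD.
C1: E(K, 0xBD) = 0xB0; 0x3D ⊕ 0xB0 = 0x8D.
C2: E(K, 0x8D) = 0x80; 0x86 ⊕ 0x80 = 0x06.
C3: E(K, 0x06) = 0xF9; 0xDD ⊕ 0xF9 = 0x24.
So the input to E for block 3 is 0x06.

0x06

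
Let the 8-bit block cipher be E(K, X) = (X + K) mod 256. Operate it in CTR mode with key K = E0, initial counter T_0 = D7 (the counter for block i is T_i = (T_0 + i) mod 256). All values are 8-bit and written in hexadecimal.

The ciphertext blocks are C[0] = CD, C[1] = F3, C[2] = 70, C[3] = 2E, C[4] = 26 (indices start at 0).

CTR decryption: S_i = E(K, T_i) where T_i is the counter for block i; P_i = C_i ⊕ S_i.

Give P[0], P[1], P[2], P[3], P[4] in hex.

P[0]: T = D7, S = E(K, T) = B7; CD ⊕ B7 = 7A.
P[1]: T = D8, S = E(K, T) = B8; F3 ⊕ B8 = 4B.
P[2]: T = D9, S = E(K, T) = B9; 70 ⊕ B9 = C9.
P[3]: T = DA, S = E(K, T) = BA; 2E ⊕ BA = 94.
P[4]: T = DB, S = E(K, T) = BB; 26 ⊕ BB = 9D.

P[0] = 7A, P[1] = 4B, P[2] = C9, P[3] = 94, P[4] = 9D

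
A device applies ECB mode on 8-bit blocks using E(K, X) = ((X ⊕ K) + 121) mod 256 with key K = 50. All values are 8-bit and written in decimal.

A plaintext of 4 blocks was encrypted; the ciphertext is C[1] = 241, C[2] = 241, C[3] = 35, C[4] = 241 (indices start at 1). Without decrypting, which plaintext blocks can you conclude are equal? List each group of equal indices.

P[1] = P[2] = P[4]

ECB encrypts each block independently with the same key, so equal ciphertext blocks imply equal plaintext blocks.
C[1] = C[2] = C[4] = 241, so P[1] = P[2] = P[4].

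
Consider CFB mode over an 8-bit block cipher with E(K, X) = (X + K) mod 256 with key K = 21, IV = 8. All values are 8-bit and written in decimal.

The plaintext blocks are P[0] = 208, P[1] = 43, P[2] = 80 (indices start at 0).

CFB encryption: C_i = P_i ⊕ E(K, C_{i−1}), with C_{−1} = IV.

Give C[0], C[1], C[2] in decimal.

C[0] = 205, C[1] = 201, C[2] = 142

C[0]: E(K, 8) = 29; 208 ⊕ 29 = 205.
C[1]: E(K, 205) = 226; 43 ⊕ 226 = 201.
C[2]: E(K, 201) = 222; 80 ⊕ 222 = 142.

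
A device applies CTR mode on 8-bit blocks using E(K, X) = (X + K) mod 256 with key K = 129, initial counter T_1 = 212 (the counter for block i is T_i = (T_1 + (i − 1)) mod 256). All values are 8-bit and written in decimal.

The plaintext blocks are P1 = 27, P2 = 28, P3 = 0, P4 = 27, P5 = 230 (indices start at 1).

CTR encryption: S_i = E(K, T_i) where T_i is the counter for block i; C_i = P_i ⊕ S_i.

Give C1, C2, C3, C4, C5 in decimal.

C1 = 78, C2 = 74, C3 = 87, C4 = 67, C5 = 191

C1: T = 212, S = E(K, T) = 85; 27 ⊕ 85 = 78.
C2: T = 213, S = E(K, T) = 86; 28 ⊕ 86 = 74.
C3: T = 214, S = E(K, T) = 87; 0 ⊕ 87 = 87.
C4: T = 215, S = E(K, T) = 88; 27 ⊕ 88 = 67.
C5: T = 216, S = E(K, T) = 89; 230 ⊕ 89 = 191.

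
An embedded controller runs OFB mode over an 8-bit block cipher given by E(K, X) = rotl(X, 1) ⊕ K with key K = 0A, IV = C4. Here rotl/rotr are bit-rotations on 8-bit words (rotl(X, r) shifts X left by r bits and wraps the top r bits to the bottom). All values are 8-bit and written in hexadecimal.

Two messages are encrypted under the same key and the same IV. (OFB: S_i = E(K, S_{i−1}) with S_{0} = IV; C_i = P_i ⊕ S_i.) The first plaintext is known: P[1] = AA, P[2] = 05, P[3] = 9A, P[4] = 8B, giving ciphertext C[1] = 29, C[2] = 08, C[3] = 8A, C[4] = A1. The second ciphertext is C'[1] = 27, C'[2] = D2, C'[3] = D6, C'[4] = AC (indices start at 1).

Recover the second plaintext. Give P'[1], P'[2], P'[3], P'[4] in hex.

P'[1] = A4, P'[2] = DF, P'[3] = C6, P'[4] = 86

In OFB with a reused IV, both messages share the same keystream S_i, so C_i ⊕ C'_i = P_i ⊕ P'_i and thus P'_i = P_i ⊕ C_i ⊕ C'_i.
P'[1]: AA ⊕ 29 ⊕ 27 = A4.
P'[2]: 05 ⊕ 08 ⊕ D2 = DF.
P'[3]: 9A ⊕ 8A ⊕ D6 = C6.
P'[4]: 8B ⊕ A1 ⊕ AC = 86.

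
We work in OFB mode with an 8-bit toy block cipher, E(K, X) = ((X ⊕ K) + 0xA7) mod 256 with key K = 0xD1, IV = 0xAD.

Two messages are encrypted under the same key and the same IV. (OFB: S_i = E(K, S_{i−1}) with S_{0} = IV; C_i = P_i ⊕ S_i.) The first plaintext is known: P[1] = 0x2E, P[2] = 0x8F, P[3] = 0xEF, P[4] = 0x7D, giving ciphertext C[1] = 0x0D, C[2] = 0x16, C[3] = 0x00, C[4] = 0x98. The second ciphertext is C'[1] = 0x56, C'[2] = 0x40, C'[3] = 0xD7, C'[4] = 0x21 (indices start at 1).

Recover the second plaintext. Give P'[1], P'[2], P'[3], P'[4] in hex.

P'[1] = 0x75, P'[2] = 0xD9, P'[3] = 0x38, P'[4] = 0xC4

In OFB with a reused IV, both messages share the same keystream S_i, so C_i ⊕ C'_i = P_i ⊕ P'_i and thus P'_i = P_i ⊕ C_i ⊕ C'_i.
P'[1]: 0x2E ⊕ 0x0D ⊕ 0x56 = 0x75.
P'[2]: 0x8F ⊕ 0x16 ⊕ 0x40 = 0xD9.
P'[3]: 0xEF ⊕ 0x00 ⊕ 0xD7 = 0x38.
P'[4]: 0x7D ⊕ 0x98 ⊕ 0x21 = 0xC4.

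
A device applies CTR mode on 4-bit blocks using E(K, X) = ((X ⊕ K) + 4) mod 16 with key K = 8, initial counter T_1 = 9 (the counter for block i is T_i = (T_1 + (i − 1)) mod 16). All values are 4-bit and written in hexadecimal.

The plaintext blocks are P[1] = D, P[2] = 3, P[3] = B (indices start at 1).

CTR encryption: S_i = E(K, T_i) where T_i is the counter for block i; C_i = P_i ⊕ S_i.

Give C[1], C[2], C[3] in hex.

C[1] = 8, C[2] = 5, C[3] = C

C[1]: T = 9, S = E(K, T) = 5; D ⊕ 5 = 8.
C[2]: T = A, S = E(K, T) = 6; 3 ⊕ 6 = 5.
C[3]: T = B, S = E(K, T) = 7; B ⊕ 7 = C.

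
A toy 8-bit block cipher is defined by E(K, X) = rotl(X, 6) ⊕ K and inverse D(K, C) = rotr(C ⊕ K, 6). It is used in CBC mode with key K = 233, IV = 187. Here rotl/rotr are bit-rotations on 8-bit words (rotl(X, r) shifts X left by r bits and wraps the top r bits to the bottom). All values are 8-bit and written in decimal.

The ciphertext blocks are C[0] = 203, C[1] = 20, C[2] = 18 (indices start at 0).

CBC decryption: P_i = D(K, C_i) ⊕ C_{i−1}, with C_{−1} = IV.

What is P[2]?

P[2] = 251

P[2]: D(K, 18) = 239; 239 ⊕ 20 = 251.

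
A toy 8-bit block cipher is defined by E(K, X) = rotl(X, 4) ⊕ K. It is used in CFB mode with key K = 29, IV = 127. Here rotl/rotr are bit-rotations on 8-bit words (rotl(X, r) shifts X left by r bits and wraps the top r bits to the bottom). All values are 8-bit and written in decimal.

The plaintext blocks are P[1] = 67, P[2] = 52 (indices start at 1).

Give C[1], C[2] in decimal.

CFB encryption: C_i = P_i ⊕ E(K, C_{i−1}), with C_{0} = IV.
C[1]: E(K, 127) = 234; 67 ⊕ 234 = 169.
C[2]: E(K, 169) = 135; 52 ⊕ 135 = 179.

C[1] = 169, C[2] = 179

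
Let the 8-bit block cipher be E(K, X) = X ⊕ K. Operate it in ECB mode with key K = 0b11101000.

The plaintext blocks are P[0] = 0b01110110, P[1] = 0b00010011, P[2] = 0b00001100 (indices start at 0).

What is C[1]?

ECB encryption: C_i = E(K, P_i).
C[1]: E(K, 0b00010011) = 0b11111011.

C[1] = 0b11111011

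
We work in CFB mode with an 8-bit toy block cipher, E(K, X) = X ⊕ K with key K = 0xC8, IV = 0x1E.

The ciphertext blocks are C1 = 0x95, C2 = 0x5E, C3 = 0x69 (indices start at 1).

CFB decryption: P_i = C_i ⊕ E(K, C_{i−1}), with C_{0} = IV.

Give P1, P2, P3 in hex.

P1 = 0x43, P2 = 0x03, P3 = 0xFF

P1: E(K, 0x1E) = 0xD6; 0x95 ⊕ 0xD6 = 0x43.
P2: E(K, 0x95) = 0x5D; 0x5E ⊕ 0x5D = 0x03.
P3: E(K, 0x5E) = 0x96; 0x69 ⊕ 0x96 = 0xFF.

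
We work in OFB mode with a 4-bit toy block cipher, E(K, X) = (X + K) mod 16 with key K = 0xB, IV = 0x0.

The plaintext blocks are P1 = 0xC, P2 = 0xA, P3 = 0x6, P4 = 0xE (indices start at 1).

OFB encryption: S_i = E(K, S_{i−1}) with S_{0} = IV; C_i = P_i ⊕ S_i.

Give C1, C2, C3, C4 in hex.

C1: S = E(K, 0x0) = 0xB; 0xC ⊕ 0xB = 0x7.
C2: S = E(K, 0xB) = 0x6; 0xA ⊕ 0x6 = 0xC.
C3: S = E(K, 0x6) = 0x1; 0x6 ⊕ 0x1 = 0x7.
C4: S = E(K, 0x1) = 0xC; 0xE ⊕ 0xC = 0x2.

C1 = 0x7, C2 = 0xC, C3 = 0x7, C4 = 0x2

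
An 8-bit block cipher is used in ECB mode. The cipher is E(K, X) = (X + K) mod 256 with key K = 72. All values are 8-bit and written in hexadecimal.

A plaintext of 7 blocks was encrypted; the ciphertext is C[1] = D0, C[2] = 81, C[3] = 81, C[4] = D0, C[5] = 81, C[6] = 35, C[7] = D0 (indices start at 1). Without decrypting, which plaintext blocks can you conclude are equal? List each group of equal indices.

ECB encrypts each block independently with the same key, so equal ciphertext blocks imply equal plaintext blocks.
C[1] = C[4] = C[7] = D0, so P[1] = P[4] = P[7].
C[2] = C[3] = C[5] = 81, so P[2] = P[3] = P[5].

P[1] = P[4] = P[7]; P[2] = P[3] = P[5]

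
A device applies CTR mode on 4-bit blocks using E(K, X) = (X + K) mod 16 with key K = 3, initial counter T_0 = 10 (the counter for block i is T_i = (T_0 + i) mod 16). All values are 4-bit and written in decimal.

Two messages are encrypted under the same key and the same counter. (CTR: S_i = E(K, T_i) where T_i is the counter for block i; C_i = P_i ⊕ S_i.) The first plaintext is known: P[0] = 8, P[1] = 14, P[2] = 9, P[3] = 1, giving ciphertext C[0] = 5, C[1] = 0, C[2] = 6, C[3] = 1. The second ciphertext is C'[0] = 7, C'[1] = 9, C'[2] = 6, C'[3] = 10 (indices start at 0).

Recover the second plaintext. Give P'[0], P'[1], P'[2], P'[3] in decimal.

In CTR with a reused counter, both messages share the same keystream S_i, so C_i ⊕ C'_i = P_i ⊕ P'_i and thus P'_i = P_i ⊕ C_i ⊕ C'_i.
P'[0]: 8 ⊕ 5 ⊕ 7 = 10.
P'[1]: 14 ⊕ 0 ⊕ 9 = 7.
P'[2]: 9 ⊕ 6 ⊕ 6 = 9.
P'[3]: 1 ⊕ 1 ⊕ 10 = 10.

P'[0] = 10, P'[1] = 7, P'[2] = 9, P'[3] = 10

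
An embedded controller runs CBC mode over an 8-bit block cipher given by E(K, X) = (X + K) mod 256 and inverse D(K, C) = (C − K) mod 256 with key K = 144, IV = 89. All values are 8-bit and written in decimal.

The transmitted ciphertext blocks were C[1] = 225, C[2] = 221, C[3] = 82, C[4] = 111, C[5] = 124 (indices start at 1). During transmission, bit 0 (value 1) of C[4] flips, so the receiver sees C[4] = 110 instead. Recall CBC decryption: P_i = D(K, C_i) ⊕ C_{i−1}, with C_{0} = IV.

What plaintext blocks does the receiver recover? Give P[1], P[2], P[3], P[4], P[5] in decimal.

P[1] = 8, P[2] = 172, P[3] = 31, P[4] = 140, P[5] = 130

Only C[4] changed, to 110. In CBC, a change in C_i garbles P_i and flips the same bit in P_{i+1}. Decrypting the received ciphertext:
P[1]: D(K, 225) = 81; 81 ⊕ 89 = 8.
P[2]: D(K, 221) = 77; 77 ⊕ 225 = 172.
P[3]: D(K, 82) = 194; 194 ⊕ 221 = 31.
P[4]: D(K, 110) = 222; 222 ⊕ 82 = 140.
P[5]: D(K, 124) = 236; 236 ⊕ 110 = 130.
Blocks that differ from the original plaintext: P[4], P[5].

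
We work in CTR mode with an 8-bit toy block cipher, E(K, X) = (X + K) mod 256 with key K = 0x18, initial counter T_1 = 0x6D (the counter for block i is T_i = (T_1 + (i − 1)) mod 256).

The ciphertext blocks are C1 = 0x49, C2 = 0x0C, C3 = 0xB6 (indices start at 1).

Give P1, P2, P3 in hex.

CTR decryption: S_i = E(K, T_i) where T_i is the counter for block i; P_i = C_i ⊕ S_i.
P1: T = 0x6D, S = E(K, T) = 0x85; 0x49 ⊕ 0x85 = 0xCC.
P2: T = 0x6E, S = E(K, T) = 0x86; 0x0C ⊕ 0x86 = 0x8A.
P3: T = 0x6F, S = E(K, T) = 0x87; 0xB6 ⊕ 0x87 = 0x31.

P1 = 0xCC, P2 = 0x8A, P3 = 0x31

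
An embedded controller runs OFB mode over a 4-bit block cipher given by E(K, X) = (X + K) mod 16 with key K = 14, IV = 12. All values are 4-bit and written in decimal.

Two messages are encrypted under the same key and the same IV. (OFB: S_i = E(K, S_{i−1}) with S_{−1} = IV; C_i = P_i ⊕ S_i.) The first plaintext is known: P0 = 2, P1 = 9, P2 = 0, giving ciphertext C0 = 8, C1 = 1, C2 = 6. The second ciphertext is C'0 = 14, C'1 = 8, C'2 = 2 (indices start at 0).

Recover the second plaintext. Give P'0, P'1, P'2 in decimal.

In OFB with a reused IV, both messages share the same keystream S_i, so C_i ⊕ C'_i = P_i ⊕ P'_i and thus P'_i = P_i ⊕ C_i ⊕ C'_i.
P'0: 2 ⊕ 8 ⊕ 14 = 4.
P'1: 9 ⊕ 1 ⊕ 8 = 0.
P'2: 0 ⊕ 6 ⊕ 2 = 4.

P'0 = 4, P'1 = 0, P'2 = 4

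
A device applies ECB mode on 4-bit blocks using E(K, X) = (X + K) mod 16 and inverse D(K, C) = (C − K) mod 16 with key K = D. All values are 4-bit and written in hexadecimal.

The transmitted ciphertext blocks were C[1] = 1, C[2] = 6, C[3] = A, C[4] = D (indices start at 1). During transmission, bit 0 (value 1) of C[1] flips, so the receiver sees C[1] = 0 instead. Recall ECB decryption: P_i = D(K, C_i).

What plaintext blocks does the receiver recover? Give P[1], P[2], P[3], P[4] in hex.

Only C[1] changed, to 0. In ECB, a change in C_i affects only P_i. Decrypting the received ciphertext:
P[1]: D(K, 0) = 3.
P[2]: D(K, 6) = 9.
P[3]: D(K, A) = D.
P[4]: D(K, D) = 0.
Blocks that differ from the original plaintext: P[1].

P[1] = 3, P[2] = 9, P[3] = D, P[4] = 0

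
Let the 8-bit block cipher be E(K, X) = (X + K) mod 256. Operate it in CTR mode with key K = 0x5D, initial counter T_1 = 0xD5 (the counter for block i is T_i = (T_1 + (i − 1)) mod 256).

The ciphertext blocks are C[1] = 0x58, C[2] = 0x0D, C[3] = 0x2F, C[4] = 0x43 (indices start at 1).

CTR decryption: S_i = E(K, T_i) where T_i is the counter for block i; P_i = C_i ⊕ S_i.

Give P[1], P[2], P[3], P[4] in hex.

P[1]: T = 0xD5, S = E(K, T) = 0x32; 0x58 ⊕ 0x32 = 0x6A.
P[2]: T = 0xD6, S = E(K, T) = 0x33; 0x0D ⊕ 0x33 = 0x3E.
P[3]: T = 0xD7, S = E(K, T) = 0x34; 0x2F ⊕ 0x34 = 0x1B.
P[4]: T = 0xD8, S = E(K, T) = 0x35; 0x43 ⊕ 0x35 = 0x76.

P[1] = 0x6A, P[2] = 0x3E, P[3] = 0x1B, P[4] = 0x76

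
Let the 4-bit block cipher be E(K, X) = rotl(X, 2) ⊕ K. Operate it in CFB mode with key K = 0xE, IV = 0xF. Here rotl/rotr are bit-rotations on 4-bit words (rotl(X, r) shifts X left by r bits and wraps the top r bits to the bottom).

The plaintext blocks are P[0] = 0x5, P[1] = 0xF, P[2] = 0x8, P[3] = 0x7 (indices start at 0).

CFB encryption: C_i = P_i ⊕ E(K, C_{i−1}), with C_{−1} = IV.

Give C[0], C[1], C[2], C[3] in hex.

C[0]: E(K, 0xF) = 0x1; 0x5 ⊕ 0x1 = 0x4.
C[1]: E(K, 0x4) = 0xF; 0xF ⊕ 0xF = 0x0.
C[2]: E(K, 0x0) = 0xE; 0x8 ⊕ 0xE = 0x6.
C[3]: E(K, 0x6) = 0x7; 0x7 ⊕ 0x7 = 0x0.

C[0] = 0x4, C[1] = 0x0, C[2] = 0x6, C[3] = 0x0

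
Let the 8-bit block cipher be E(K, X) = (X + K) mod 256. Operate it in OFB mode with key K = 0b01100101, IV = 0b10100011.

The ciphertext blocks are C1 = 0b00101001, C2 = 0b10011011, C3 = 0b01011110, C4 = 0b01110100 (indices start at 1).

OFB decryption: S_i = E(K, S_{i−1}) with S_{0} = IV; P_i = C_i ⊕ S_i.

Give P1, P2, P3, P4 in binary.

P1: S = E(K, 0b10100011) = 0b00001000; 0b00101001 ⊕ 0b00001000 = 0b00100001.
P2: S = E(K, 0b00001000) = 0b01101101; 0b10011011 ⊕ 0b01101101 = 0b11110110.
P3: S = E(K, 0b01101101) = 0b11010010; 0b01011110 ⊕ 0b11010010 = 0b10001100.
P4: S = E(K, 0b11010010) = 0b00110111; 0b01110100 ⊕ 0b00110111 = 0b01000011.

P1 = 0b00100001, P2 = 0b11110110, P3 = 0b10001100, P4 = 0b01000011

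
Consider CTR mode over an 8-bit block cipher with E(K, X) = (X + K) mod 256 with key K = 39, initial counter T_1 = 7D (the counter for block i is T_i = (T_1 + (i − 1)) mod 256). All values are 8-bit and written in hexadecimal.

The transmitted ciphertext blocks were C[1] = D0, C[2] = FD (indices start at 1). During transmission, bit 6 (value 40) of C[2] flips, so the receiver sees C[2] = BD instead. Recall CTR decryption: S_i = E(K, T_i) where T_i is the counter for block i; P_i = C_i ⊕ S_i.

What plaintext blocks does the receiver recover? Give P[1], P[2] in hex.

Only C[2] changed, to BD. In CTR, a change in C_i flips the same bit in P_i only; the keystream is unaffected. Decrypting the received ciphertext:
P[1]: T = 7D, S = E(K, T) = B6; D0 ⊕ B6 = 66.
P[2]: T = 7E, S = E(K, T) = B7; BD ⊕ B7 = 0A.
Blocks that differ from the original plaintext: P[2].

P[1] = 66, P[2] = 0A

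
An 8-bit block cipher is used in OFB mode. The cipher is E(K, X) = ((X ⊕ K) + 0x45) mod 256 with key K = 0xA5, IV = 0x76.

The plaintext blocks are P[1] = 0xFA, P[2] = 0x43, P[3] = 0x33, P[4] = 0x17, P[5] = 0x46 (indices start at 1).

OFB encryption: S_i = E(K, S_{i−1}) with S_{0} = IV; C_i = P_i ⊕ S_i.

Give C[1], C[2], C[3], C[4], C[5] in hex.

C[1]: S = E(K, 0x76) = 0x18; 0xFA ⊕ 0x18 = 0xE2.
C[2]: S = E(K, 0x18) = 0x02; 0x43 ⊕ 0x02 = 0x41.
C[3]: S = E(K, 0x02) = 0xEC; 0x33 ⊕ 0xEC = 0xDF.
C[4]: S = E(K, 0xEC) = 0x8E; 0x17 ⊕ 0x8E = 0x99.
C[5]: S = E(K, 0x8E) = 0x70; 0x46 ⊕ 0x70 = 0x36.

C[1] = 0xE2, C[2] = 0x41, C[3] = 0xDF, C[4] = 0x99, C[5] = 0x36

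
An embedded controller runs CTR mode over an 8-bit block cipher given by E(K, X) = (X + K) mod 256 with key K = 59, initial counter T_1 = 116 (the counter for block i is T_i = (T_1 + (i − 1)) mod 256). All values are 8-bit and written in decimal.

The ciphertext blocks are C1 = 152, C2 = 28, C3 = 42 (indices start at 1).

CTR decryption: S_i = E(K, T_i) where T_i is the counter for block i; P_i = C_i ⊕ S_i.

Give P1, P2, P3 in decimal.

P1 = 55, P2 = 172, P3 = 155

P1: T = 116, S = E(K, T) = 175; 152 ⊕ 175 = 55.
P2: T = 117, S = E(K, T) = 176; 28 ⊕ 176 = 172.
P3: T = 118, S = E(K, T) = 177; 42 ⊕ 177 = 155.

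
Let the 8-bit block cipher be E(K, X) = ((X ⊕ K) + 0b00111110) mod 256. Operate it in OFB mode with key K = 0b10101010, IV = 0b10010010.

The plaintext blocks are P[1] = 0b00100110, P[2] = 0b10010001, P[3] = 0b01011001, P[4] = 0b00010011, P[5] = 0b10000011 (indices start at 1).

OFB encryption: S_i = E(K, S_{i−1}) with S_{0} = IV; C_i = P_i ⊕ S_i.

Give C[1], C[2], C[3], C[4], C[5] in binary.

C[1] = 0b01010000, C[2] = 0b10001011, C[3] = 0b10110111, C[4] = 0b10010001, C[5] = 0b11100101

C[1]: S = E(K, 0b10010010) = 0b01110110; 0b00100110 ⊕ 0b01110110 = 0b01010000.
C[2]: S = E(K, 0b01110110) = 0b00011010; 0b10010001 ⊕ 0b00011010 = 0b10001011.
C[3]: S = E(K, 0b00011010) = 0b11101110; 0b01011001 ⊕ 0b11101110 = 0b10110111.
C[4]: S = E(K, 0b11101110) = 0b10000010; 0b00010011 ⊕ 0b10000010 = 0b10010001.
C[5]: S = E(K, 0b10000010) = 0b01100110; 0b10000011 ⊕ 0b01100110 = 0b11100101.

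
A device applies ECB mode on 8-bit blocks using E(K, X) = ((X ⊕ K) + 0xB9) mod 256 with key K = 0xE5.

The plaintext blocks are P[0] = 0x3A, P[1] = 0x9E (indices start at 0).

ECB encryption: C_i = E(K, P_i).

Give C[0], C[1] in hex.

C[0] = 0x98, C[1] = 0x34

C[0]: E(K, 0x3A) = 0x98.
C[1]: E(K, 0x9E) = 0x34.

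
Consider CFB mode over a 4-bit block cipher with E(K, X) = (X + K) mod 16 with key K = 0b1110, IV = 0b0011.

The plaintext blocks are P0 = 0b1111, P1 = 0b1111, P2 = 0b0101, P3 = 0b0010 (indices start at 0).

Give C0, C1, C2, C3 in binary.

CFB encryption: C_i = P_i ⊕ E(K, C_{i−1}), with C_{−1} = IV.
C0: E(K, 0b0011) = 0b0001; 0b1111 ⊕ 0b0001 = 0b1110.
C1: E(K, 0b1110) = 0b1100; 0b1111 ⊕ 0b1100 = 0b0011.
C2: E(K, 0b0011) = 0b0001; 0b0101 ⊕ 0b0001 = 0b0100.
C3: E(K, 0b0100) = 0b0010; 0b0010 ⊕ 0b0010 = 0b0000.

C0 = 0b1110, C1 = 0b0011, C2 = 0b0100, C3 = 0b0000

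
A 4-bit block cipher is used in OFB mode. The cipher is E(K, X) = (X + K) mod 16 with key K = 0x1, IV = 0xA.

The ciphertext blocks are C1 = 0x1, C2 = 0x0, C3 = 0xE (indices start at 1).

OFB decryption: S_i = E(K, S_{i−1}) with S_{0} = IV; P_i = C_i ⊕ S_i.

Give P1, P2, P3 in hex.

P1: S = E(K, 0xA) = 0xB; 0x1 ⊕ 0xB = 0xA.
P2: S = E(K, 0xB) = 0xC; 0x0 ⊕ 0xC = 0xC.
P3: S = E(K, 0xC) = 0xD; 0xE ⊕ 0xD = 0x3.

P1 = 0xA, P2 = 0xC, P3 = 0x3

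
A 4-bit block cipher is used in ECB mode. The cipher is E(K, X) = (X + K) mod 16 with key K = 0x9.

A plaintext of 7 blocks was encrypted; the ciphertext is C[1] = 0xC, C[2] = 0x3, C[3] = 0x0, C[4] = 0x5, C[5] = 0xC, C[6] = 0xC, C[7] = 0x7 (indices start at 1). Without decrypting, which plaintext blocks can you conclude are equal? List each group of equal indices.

P[1] = P[5] = P[6]

ECB encrypts each block independently with the same key, so equal ciphertext blocks imply equal plaintext blocks.
C[1] = C[5] = C[6] = 0xC, so P[1] = P[5] = P[6].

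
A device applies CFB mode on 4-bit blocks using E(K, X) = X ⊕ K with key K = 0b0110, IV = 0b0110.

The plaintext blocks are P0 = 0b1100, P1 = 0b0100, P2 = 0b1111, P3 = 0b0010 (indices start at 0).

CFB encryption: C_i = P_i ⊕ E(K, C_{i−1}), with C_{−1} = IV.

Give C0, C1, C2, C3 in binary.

C0: E(K, 0b0110) = 0b0000; 0b1100 ⊕ 0b0000 = 0b1100.
C1: E(K, 0b1100) = 0b1010; 0b0100 ⊕ 0b1010 = 0b1110.
C2: E(K, 0b1110) = 0b1000; 0b1111 ⊕ 0b1000 = 0b0111.
C3: E(K, 0b0111) = 0b0001; 0b0010 ⊕ 0b0001 = 0b0011.

C0 = 0b1100, C1 = 0b1110, C2 = 0b0111, C3 = 0b0011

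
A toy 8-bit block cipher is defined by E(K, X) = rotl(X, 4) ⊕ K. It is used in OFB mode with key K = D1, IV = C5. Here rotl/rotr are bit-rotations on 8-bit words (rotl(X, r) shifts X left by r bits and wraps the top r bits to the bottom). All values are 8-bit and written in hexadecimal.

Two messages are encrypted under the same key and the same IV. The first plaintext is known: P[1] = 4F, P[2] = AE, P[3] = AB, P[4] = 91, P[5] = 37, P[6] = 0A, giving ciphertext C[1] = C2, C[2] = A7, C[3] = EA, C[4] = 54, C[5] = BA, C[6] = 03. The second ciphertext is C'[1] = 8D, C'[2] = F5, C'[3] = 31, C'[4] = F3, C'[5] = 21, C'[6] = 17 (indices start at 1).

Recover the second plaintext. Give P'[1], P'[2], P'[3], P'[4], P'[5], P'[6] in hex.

P'[1] = 00, P'[2] = FC, P'[3] = 70, P'[4] = 36, P'[5] = AC, P'[6] = 1E

In OFB with a reused IV, both messages share the same keystream S_i, so C_i ⊕ C'_i = P_i ⊕ P'_i and thus P'_i = P_i ⊕ C_i ⊕ C'_i.
P'[1]: 4F ⊕ C2 ⊕ 8D = 00.
P'[2]: AE ⊕ A7 ⊕ F5 = FC.
P'[3]: AB ⊕ EA ⊕ 31 = 70.
P'[4]: 91 ⊕ 54 ⊕ F3 = 36.
P'[5]: 37 ⊕ BA ⊕ 21 = AC.
P'[6]: 0A ⊕ 03 ⊕ 17 = 1E.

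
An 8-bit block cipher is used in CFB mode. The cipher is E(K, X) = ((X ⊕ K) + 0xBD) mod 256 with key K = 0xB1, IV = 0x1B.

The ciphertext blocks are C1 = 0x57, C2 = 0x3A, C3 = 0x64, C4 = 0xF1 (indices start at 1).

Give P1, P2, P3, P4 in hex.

CFB decryption: P_i = C_i ⊕ E(K, C_{i−1}), with C_{0} = IV.
P1: E(K, 0x1B) = 0x67; 0x57 ⊕ 0x67 = 0x30.
P2: E(K, 0x57) = 0xA3; 0x3A ⊕ 0xA3 = 0x99.
P3: E(K, 0x3A) = 0x48; 0x64 ⊕ 0x48 = 0x2C.
P4: E(K, 0x64) = 0x92; 0xF1 ⊕ 0x92 = 0x63.

P1 = 0x30, P2 = 0x99, P3 = 0x2C, P4 = 0x63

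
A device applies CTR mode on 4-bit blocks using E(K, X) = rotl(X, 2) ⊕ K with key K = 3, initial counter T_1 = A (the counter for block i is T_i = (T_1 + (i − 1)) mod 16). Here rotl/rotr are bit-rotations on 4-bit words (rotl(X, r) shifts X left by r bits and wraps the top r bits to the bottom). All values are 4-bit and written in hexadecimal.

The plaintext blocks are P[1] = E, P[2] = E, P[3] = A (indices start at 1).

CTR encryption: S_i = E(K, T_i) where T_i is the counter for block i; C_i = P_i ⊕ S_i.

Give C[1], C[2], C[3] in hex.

C[1]: T = A, S = E(K, T) = 9; E ⊕ 9 = 7.
C[2]: T = B, S = E(K, T) = D; E ⊕ D = 3.
C[3]: T = C, S = E(K, T) = 0; A ⊕ 0 = A.

C[1] = 7, C[2] = 3, C[3] = A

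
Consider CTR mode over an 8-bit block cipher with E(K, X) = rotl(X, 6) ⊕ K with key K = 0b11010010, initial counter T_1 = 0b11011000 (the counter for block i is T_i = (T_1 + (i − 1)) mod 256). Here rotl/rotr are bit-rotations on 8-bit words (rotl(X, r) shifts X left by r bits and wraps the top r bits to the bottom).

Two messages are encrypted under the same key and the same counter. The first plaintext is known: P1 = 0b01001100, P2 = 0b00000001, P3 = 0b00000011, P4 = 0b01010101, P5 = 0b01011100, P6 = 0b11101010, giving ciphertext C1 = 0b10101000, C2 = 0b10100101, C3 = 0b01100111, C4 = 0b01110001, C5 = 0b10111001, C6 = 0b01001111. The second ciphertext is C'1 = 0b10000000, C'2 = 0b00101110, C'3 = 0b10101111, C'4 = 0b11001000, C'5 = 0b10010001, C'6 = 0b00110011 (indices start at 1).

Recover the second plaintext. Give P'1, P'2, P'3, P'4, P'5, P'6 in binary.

P'1 = 0b01100100, P'2 = 0b10001010, P'3 = 0b11001011, P'4 = 0b11101100, P'5 = 0b01110100, P'6 = 0b10010110

In CTR with a reused counter, both messages share the same keystream S_i, so C_i ⊕ C'_i = P_i ⊕ P'_i and thus P'_i = P_i ⊕ C_i ⊕ C'_i.
P'1: 0b01001100 ⊕ 0b10101000 ⊕ 0b10000000 = 0b01100100.
P'2: 0b00000001 ⊕ 0b10100101 ⊕ 0b00101110 = 0b10001010.
P'3: 0b00000011 ⊕ 0b01100111 ⊕ 0b10101111 = 0b11001011.
P'4: 0b01010101 ⊕ 0b01110001 ⊕ 0b11001000 = 0b11101100.
P'5: 0b01011100 ⊕ 0b10111001 ⊕ 0b10010001 = 0b01110100.
P'6: 0b11101010 ⊕ 0b01001111 ⊕ 0b00110011 = 0b10010110.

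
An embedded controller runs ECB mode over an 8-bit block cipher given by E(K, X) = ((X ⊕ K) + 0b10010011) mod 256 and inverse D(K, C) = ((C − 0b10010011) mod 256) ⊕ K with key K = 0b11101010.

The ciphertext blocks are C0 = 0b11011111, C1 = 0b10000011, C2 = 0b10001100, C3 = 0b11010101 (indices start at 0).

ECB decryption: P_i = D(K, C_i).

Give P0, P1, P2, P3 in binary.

P0 = 0b10100110, P1 = 0b00011010, P2 = 0b00010011, P3 = 0b10101000

P0: D(K, 0b11011111) = 0b10100110.
P1: D(K, 0b10000011) = 0b00011010.
P2: D(K, 0b10001100) = 0b00010011.
P3: D(K, 0b11010101) = 0b10101000.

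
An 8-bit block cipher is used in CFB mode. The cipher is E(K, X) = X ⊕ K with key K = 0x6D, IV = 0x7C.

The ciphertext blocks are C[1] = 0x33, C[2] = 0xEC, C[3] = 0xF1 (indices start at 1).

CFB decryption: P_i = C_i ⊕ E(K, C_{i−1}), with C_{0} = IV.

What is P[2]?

P[2]: E(K, 0x33) = 0x5E; 0xEC ⊕ 0x5E = 0xB2.

P[2] = 0xB2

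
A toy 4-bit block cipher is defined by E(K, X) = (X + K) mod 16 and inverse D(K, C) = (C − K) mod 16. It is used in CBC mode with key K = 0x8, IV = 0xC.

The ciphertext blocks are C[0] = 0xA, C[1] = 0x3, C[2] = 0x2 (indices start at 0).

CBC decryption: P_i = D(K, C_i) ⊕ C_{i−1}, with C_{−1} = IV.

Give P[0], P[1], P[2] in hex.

P[0] = 0xE, P[1] = 0x1, P[2] = 0x9

P[0]: D(K, 0xA) = 0x2; 0x2 ⊕ 0xC = 0xE.
P[1]: D(K, 0x3) = 0xB; 0xB ⊕ 0xA = 0x1.
P[2]: D(K, 0x2) = 0xA; 0xA ⊕ 0x3 = 0x9.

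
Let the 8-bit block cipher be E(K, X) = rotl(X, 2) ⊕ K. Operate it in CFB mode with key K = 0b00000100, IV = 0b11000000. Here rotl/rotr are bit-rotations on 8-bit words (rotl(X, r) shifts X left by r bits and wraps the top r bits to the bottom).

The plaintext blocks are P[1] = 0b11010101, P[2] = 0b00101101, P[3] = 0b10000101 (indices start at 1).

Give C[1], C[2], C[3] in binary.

C[1] = 0b11010010, C[2] = 0b01100010, C[3] = 0b00001000

CFB encryption: C_i = P_i ⊕ E(K, C_{i−1}), with C_{0} = IV.
C[1]: E(K, 0b11000000) = 0b00000111; 0b11010101 ⊕ 0b00000111 = 0b11010010.
C[2]: E(K, 0b11010010) = 0b01001111; 0b00101101 ⊕ 0b01001111 = 0b01100010.
C[3]: E(K, 0b01100010) = 0b10001101; 0b10000101 ⊕ 0b10001101 = 0b00001000.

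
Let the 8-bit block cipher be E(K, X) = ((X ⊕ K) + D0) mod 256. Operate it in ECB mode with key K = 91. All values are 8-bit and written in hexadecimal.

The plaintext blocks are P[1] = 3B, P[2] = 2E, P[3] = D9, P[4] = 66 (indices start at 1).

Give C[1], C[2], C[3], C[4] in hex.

ECB encryption: C_i = E(K, P_i).
C[1]: E(K, 3B) = 7A.
C[2]: E(K, 2E) = 8F.
C[3]: E(K, D9) = 18.
C[4]: E(K, 66) = C7.

C[1] = 7A, C[2] = 8F, C[3] = 18, C[4] = C7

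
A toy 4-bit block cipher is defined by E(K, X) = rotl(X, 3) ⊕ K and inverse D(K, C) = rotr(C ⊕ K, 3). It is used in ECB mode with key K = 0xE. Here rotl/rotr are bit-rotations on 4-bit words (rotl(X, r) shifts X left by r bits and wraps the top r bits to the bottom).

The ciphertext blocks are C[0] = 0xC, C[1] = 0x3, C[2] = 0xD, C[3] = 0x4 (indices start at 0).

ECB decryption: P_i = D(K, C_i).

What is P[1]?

P[1] = 0xB

P[1]: D(K, 0x3) = 0xB.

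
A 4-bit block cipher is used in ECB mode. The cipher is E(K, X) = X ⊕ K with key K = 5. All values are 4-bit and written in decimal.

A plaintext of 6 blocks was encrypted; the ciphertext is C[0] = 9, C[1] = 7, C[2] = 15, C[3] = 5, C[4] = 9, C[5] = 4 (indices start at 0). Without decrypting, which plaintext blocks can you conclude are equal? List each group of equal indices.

ECB encrypts each block independently with the same key, so equal ciphertext blocks imply equal plaintext blocks.
C[0] = C[4] = 9, so P[0] = P[4].

P[0] = P[4]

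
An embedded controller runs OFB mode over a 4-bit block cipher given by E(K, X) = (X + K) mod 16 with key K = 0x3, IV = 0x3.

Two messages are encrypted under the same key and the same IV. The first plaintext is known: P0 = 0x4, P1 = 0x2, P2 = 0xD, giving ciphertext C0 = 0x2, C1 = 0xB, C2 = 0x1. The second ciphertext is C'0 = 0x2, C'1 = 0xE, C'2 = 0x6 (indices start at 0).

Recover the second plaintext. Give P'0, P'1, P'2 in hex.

In OFB with a reused IV, both messages share the same keystream S_i, so C_i ⊕ C'_i = P_i ⊕ P'_i and thus P'_i = P_i ⊕ C_i ⊕ C'_i.
P'0: 0x4 ⊕ 0x2 ⊕ 0x2 = 0x4.
P'1: 0x2 ⊕ 0xB ⊕ 0xE = 0x7.
P'2: 0xD ⊕ 0x1 ⊕ 0x6 = 0xA.

P'0 = 0x4, P'1 = 0x7, P'2 = 0xA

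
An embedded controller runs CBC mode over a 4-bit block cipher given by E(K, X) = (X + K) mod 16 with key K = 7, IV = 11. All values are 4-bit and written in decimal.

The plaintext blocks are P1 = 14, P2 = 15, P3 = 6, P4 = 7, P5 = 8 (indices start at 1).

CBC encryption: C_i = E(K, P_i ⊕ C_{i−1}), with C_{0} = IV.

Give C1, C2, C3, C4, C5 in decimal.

C1: P1 ⊕ 11 = 5; E(K, 5) = 12.
C2: P2 ⊕ 12 = 3; E(K, 3) = 10.
C3: P3 ⊕ 10 = 12; E(K, 12) = 3.
C4: P4 ⊕ 3 = 4; E(K, 4) = 11.
C5: P5 ⊕ 11 = 3; E(K, 3) = 10.

C1 = 12, C2 = 10, C3 = 3, C4 = 11, C5 = 10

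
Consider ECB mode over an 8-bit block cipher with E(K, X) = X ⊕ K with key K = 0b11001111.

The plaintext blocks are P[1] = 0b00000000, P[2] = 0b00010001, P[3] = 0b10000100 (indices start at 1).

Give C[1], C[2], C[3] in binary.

ECB encryption: C_i = E(K, P_i).
C[1]: E(K, 0b00000000) = 0b11001111.
C[2]: E(K, 0b00010001) = 0b11011110.
C[3]: E(K, 0b10000100) = 0b01001011.

C[1] = 0b11001111, C[2] = 0b11011110, C[3] = 0b01001011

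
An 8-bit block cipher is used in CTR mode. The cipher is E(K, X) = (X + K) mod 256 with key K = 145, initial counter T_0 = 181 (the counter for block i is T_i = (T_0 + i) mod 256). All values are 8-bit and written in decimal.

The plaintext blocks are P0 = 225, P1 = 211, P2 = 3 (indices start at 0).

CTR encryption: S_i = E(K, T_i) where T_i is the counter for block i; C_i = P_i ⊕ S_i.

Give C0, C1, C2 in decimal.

C0: T = 181, S = E(K, T) = 70; 225 ⊕ 70 = 167.
C1: T = 182, S = E(K, T) = 71; 211 ⊕ 71 = 148.
C2: T = 183, S = E(K, T) = 72; 3 ⊕ 72 = 75.

C0 = 167, C1 = 148, C2 = 75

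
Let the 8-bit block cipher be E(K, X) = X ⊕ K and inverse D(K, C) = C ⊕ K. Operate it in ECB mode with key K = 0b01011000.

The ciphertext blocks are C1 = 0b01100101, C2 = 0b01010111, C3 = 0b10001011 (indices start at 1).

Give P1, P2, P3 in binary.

P1 = 0b00111101, P2 = 0b00001111, P3 = 0b11010011

ECB decryption: P_i = D(K, C_i).
P1: D(K, 0b01100101) = 0b00111101.
P2: D(K, 0b01010111) = 0b00001111.
P3: D(K, 0b10001011) = 0b11010011.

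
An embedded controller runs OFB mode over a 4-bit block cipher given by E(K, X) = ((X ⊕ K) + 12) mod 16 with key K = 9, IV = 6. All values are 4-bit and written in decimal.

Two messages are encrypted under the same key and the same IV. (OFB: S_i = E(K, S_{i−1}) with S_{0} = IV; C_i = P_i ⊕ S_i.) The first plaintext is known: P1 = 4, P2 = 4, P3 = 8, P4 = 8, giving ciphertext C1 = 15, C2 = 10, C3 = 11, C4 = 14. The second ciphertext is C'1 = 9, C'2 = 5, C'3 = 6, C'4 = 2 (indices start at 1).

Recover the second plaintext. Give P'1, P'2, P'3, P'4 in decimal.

In OFB with a reused IV, both messages share the same keystream S_i, so C_i ⊕ C'_i = P_i ⊕ P'_i and thus P'_i = P_i ⊕ C_i ⊕ C'_i.
P'1: 4 ⊕ 15 ⊕ 9 = 2.
P'2: 4 ⊕ 10 ⊕ 5 = 11.
P'3: 8 ⊕ 11 ⊕ 6 = 5.
P'4: 8 ⊕ 14 ⊕ 2 = 4.

P'1 = 2, P'2 = 11, P'3 = 5, P'4 = 4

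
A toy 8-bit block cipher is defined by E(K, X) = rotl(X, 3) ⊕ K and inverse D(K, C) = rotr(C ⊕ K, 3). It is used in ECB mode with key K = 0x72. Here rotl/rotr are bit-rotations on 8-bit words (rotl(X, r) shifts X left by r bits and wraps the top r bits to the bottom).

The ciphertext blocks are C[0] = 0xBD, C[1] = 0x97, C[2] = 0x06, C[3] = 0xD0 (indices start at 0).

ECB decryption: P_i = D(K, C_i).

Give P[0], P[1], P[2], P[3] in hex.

P[0] = 0xF9, P[1] = 0xBC, P[2] = 0x8E, P[3] = 0x54

P[0]: D(K, 0xBD) = 0xF9.
P[1]: D(K, 0x97) = 0xBC.
P[2]: D(K, 0x06) = 0x8E.
P[3]: D(K, 0xD0) = 0x54.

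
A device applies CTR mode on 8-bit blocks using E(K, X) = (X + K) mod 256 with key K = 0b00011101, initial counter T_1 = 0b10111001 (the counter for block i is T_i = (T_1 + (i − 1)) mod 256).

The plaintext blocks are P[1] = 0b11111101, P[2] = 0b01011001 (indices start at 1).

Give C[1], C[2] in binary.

C[1] = 0b00101011, C[2] = 0b10001110

CTR encryption: S_i = E(K, T_i) where T_i is the counter for block i; C_i = P_i ⊕ S_i.
C[1]: T = 0b10111001, S = E(K, T) = 0b11010110; 0b11111101 ⊕ 0b11010110 = 0b00101011.
C[2]: T = 0b10111010, S = E(K, T) = 0b11010111; 0b01011001 ⊕ 0b11010111 = 0b10001110.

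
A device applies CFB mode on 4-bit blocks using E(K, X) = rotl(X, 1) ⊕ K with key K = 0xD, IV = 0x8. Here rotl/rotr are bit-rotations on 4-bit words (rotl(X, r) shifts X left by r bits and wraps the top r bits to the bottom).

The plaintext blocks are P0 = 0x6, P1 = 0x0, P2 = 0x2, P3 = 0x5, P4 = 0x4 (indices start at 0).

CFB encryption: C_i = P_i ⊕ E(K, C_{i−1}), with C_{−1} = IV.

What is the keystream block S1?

0x8

C0: E(K, 0x8) = 0xC; 0x6 ⊕ 0xC = 0xA.
C1: E(K, 0xA) = 0x8; 0x0 ⊕ 0x8 = 0x8.
So S1 = 0x8.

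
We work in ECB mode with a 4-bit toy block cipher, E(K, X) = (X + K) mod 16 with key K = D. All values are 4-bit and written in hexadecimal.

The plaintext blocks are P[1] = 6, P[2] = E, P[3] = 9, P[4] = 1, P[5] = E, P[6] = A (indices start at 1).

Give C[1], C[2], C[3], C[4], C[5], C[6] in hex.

ECB encryption: C_i = E(K, P_i).
C[1]: E(K, 6) = 3.
C[2]: E(K, E) = B.
C[3]: E(K, 9) = 6.
C[4]: E(K, 1) = E.
C[5]: E(K, E) = B.
C[6]: E(K, A) = 7.

C[1] = 3, C[2] = B, C[3] = 6, C[4] = E, C[5] = B, C[6] = 7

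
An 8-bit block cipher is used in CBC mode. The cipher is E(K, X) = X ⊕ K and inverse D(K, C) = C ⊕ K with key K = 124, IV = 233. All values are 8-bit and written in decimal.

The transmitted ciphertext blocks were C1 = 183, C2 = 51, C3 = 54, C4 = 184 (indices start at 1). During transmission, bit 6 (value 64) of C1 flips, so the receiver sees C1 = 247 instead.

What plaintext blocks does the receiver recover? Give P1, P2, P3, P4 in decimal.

P1 = 98, P2 = 184, P3 = 121, P4 = 242

CBC decryption: P_i = D(K, C_i) ⊕ C_{i−1}, with C_{0} = IV.
Only C1 changed, to 247. In CBC, a change in C_i garbles P_i and flips the same bit in P_{i+1}. Decrypting the received ciphertext:
P1: D(K, 247) = 139; 139 ⊕ 233 = 98.
P2: D(K, 51) = 79; 79 ⊕ 247 = 184.
P3: D(K, 54) = 74; 74 ⊕ 51 = 121.
P4: D(K, 184) = 196; 196 ⊕ 54 = 242.
Blocks that differ from the original plaintext: P1, P2.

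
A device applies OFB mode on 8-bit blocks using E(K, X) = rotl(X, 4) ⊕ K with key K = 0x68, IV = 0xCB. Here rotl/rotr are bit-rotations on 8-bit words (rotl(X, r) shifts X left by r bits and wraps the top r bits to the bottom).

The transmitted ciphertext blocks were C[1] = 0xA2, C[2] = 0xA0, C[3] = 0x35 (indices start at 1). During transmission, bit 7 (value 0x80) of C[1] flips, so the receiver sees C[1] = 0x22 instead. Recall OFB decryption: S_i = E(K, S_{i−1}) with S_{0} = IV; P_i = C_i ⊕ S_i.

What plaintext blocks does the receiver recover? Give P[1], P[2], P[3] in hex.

P[1] = 0xF6, P[2] = 0x85, P[3] = 0x0F

Only C[1] changed, to 0x22. In OFB, a change in C_i flips the same bit in P_i only; the keystream is unaffected. Decrypting the received ciphertext:
P[1]: S = E(K, 0xCB) = 0xD4; 0x22 ⊕ 0xD4 = 0xF6.
P[2]: S = E(K, 0xD4) = 0x25; 0xA0 ⊕ 0x25 = 0x85.
P[3]: S = E(K, 0x25) = 0x3A; 0x35 ⊕ 0x3A = 0x0F.
Blocks that differ from the original plaintext: P[1].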